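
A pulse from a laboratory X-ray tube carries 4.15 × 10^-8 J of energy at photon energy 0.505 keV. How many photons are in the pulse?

Per-photon energy: E = 8.091 × 10^-17 J (from energy = 0.505 keV).
N = E_total / E_photon = 4.15 × 10^-8 J / 8.091 × 10^-17 J = 5.13 × 10^8.

5.13 × 10^8 photons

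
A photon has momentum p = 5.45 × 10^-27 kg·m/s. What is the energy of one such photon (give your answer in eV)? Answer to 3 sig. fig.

10.2 eV

Apply E = pc: E = 1.634 × 10^-18 J.
Converting to eV: E = 10.20 eV ≈ 10.2 eV.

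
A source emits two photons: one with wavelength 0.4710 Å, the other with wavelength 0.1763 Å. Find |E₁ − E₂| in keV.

44.0 keV

Using E = hc/λ: E₁ = 4.2175e-15 J, E₂ = 1.1267e-14 J.
|ΔE| = |4.2175e-15 − 1.1267e-14| = 7.05e-15 J = 44.0 keV.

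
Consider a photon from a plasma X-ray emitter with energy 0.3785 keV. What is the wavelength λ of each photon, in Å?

32.8 Å

Take h = 6.62607015e-34 J·s, c = 2.99792458e8 m/s, 1 eV = 1.602176634e-19 J.
Convert to SI: E = 0.3785 keV = 6.0642e-17 J.
The photon relation is λ = hc/E, giving λ = 3.276e-9 m.
Converting to Å: λ = 32.76 Å ≈ 32.8 Å.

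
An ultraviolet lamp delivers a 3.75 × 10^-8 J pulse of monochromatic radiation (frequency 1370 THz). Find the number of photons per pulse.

4.13 × 10^10 photons

Per-photon energy: E = 9.078 × 10^-19 J (from frequency = 1370 THz).
N = E_total / E_photon = 3.75 × 10^-8 J / 9.078 × 10^-19 J = 4.13 × 10^10.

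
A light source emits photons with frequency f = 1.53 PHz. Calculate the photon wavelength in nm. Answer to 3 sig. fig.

Convert to SI: f = 1.53 PHz = 1.53 × 10^15 Hz.
Apply λ = c/f: λ = 1.959 × 10^-7 m.
Converting to nm: λ = 195.9 nm ≈ 196 nm.

196 nm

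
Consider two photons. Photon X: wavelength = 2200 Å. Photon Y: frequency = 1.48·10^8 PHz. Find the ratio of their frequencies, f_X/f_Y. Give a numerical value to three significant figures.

f_X = 1.363·10^15 Hz (from wavelength = 2200 Å, via f = c/λ).
f_Y = 1.480·10^23 Hz (from frequency = 1.48·10^8 PHz, via f given directly).
Ratio = 1.363·10^15 / 1.480·10^23 = 9.21·10^-9.

9.21·10^-9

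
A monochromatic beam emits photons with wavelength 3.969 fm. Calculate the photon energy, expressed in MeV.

312 MeV

In SI units: λ = 3.969 fm = 3.969 × 10^-15 m.
The photon relation is E = hc/λ, giving E = 5.005 × 10^-11 J.
Converting to MeV: E = 312.4 MeV ≈ 312 MeV.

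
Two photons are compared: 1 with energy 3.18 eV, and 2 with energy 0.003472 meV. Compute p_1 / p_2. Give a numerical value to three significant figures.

p_1 = 1.699e-27 kg·m/s (from energy = 3.18 eV, via p = E/c).
p_2 = 1.856e-33 kg·m/s (from energy = 0.003472 meV, via p = E/c).
Ratio = 1.699e-27 / 1.856e-33 = 9.16e5.

9.16e5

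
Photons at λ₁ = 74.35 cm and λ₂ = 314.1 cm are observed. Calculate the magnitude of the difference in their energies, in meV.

1.27·10^-3 meV

Using E = hc/λ: E₁ = 2.6717·10^-25 J, E₂ = 6.3242·10^-26 J.
|ΔE| = |2.6717·10^-25 − 6.3242·10^-26| = 2.04·10^-25 J = 1.27·10^-3 meV.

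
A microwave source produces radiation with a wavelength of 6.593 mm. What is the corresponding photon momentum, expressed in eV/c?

1.88 × 10^-4 eV/c

Convert to SI: λ = 6.593 mm = 0.006593 m.
The photon relation is p = h/λ, giving p = 1.005 × 10^-31 kg·m/s.
Converting to eV/c: p = 1.881 × 10^-4 eV/c ≈ 1.88 × 10^-4 eV/c.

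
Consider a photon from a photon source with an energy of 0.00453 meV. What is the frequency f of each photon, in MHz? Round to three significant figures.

1100 MHz

Convert to SI: E = 0.00453 meV = 7.2579e-25 J.
The photon relation is f = E/h, giving f = 1.095e9 Hz.
Converting to MHz: f = 1095 MHz ≈ 1100 MHz.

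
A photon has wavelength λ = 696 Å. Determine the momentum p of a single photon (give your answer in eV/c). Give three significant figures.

Convert to SI: λ = 696 Å = 6.96e-8 m.
For a photon p = h/λ, so p = 9.520e-27 kg·m/s.
Converting to eV/c: p = 17.81 eV/c ≈ 17.8 eV/c.

17.8 eV/c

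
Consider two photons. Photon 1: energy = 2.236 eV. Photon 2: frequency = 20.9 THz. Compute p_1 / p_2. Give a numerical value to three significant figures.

25.9

p_1 = 1.195 × 10^-27 kg·m/s (from energy = 2.236 eV, via p = E/c).
p_2 = 4.619 × 10^-29 kg·m/s (from frequency = 20.9 THz, via p = hf/c).
Ratio = 1.195 × 10^-27 / 4.619 × 10^-29 = 25.9.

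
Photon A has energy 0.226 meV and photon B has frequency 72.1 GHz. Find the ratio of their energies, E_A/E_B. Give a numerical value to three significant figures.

0.758

E_A = 3.621·10^-23 J (from energy = 0.226 meV, via E given directly).
E_B = 4.777·10^-23 J (from frequency = 72.1 GHz, via E = hf).
Ratio = 3.621·10^-23 / 4.777·10^-23 = 0.758.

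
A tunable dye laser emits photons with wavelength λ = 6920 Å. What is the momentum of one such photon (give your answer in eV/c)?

1.79 eV/c

(h = 6.62607015 × 10^-34 J·s, c = 2.99792458 × 10^8 m/s, 1 eV = 1.602176634 × 10^-19 J.)
In SI units: λ = 6920 Å = 6.92 × 10^-7 m.
Since p = h/λ for a photon, p = 9.575 × 10^-28 kg·m/s.
Converting to eV/c: p = 1.792 eV/c ≈ 1.79 eV/c.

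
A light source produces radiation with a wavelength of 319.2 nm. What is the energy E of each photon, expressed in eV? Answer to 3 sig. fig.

3.88 eV

Use h = 6.62607015e-34 J·s, c = 2.99792458e8 m/s, 1 eV = 1.602176634e-19 J.
First convert: λ = 319.2 nm = 3.192e-7 m.
Apply E = hc/λ: E = 6.223e-19 J.
Converting to eV: E = 3.884 eV ≈ 3.88 eV.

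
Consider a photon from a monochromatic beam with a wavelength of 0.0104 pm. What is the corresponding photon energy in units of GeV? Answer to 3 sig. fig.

0.119 GeV

In SI units: λ = 0.0104 pm = 1.04 × 10^-14 m.
For a photon E = hc/λ, so E = 1.910 × 10^-11 J.
Converting to GeV: E = 0.1192 GeV ≈ 0.119 GeV.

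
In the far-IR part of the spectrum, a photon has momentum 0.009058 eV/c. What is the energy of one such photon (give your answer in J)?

1.45·10^-21 J

(c = 2.99792458·10^8 m/s, 1 eV = 1.602176634·10^-19 J.)
First convert: p = 0.009058 eV/c = 4.8409·10^-30 kg·m/s.
Since E = pc for a photon, E = 1.451·10^-21 J.
So E ≈ 1.45·10^-21 J.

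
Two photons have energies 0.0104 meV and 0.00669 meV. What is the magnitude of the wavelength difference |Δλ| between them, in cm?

Using λ = hc/E: λ₁ = 0.1192 m, λ₂ = 0.1853 m.
|Δλ| = |0.1192 − 0.1853| = 0.0661 m = 6.61 cm.

6.61 cm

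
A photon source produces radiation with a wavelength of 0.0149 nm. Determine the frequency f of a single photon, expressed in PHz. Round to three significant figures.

2.01·10^4 PHz

Take c = 2.99792458·10^8 m/s.
In SI units: λ = 0.0149 nm = 1.49·10^-11 m.
Since f = c/λ for a photon, f = 2.012·10^19 Hz.
Converting to PHz: f = 20120 PHz ≈ 2.01·10^4 PHz.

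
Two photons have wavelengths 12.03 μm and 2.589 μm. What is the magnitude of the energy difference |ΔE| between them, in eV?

0.376 eV

Using E = hc/λ: E₁ = 1.6512e-20 J, E₂ = 7.6726e-20 J.
|ΔE| = |1.6512e-20 − 7.6726e-20| = 6.02e-20 J = 0.376 eV.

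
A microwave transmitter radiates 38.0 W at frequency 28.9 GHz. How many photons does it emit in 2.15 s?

4.27·10^24 photons

Total energy: E_total = P·t = 38.0 × 2.15 = 81.70 J.
Per-photon energy: E = 1.915·10^-23 J.
N = E_total / E_photon = 4.27·10^24.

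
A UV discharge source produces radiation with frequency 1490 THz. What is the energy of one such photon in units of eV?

First convert: f = 1490 THz = 1.49 × 10^15 Hz.
The photon relation is E = hf, giving E = 9.873 × 10^-19 J.
Converting to eV: E = 6.162 eV ≈ 6.16 eV.

6.16 eV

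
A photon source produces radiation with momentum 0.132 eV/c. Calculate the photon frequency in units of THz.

31.9 THz

(h = 6.62607015e-34 J·s, c = 2.99792458e8 m/s, 1 eV = 1.602176634e-19 J.)
In SI units: p = 0.132 eV/c = 7.0545e-29 kg·m/s.
For a photon f = pc/h, so f = 3.192e13 Hz.
Converting to THz: f = 31.92 THz ≈ 31.9 THz.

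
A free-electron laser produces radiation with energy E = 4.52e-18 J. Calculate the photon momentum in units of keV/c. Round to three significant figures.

(c = 2.99792458e8 m/s, 1 eV = 1.602176634e-19 J.)
Apply p = E/c: p = 1.508e-26 kg·m/s.
Converting to keV/c: p = 0.02821 keV/c ≈ 0.0282 keV/c.

0.0282 keV/c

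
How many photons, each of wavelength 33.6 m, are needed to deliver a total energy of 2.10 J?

Per-photon energy: E = 5.912e-27 J (from wavelength = 33.6 m).
N = E_total / E_photon = 2.10 J / 5.912e-27 J = 3.55e26.

3.55e26 photons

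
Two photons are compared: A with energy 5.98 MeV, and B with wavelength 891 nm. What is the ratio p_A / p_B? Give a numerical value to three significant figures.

p_A = 3.196 × 10^-21 kg·m/s (from energy = 5.98 MeV, via p = E/c).
p_B = 7.437 × 10^-28 kg·m/s (from wavelength = 891 nm, via p = h/λ).
Ratio = 3.196 × 10^-21 / 7.437 × 10^-28 = 4.30 × 10^6.

4.30 × 10^6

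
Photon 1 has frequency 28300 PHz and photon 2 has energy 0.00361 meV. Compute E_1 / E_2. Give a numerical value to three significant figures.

E_1 = 1.875 × 10^-14 J (from frequency = 28300 PHz, via E = hf).
E_2 = 5.784 × 10^-25 J (from energy = 0.00361 meV, via E given directly).
Ratio = 1.875 × 10^-14 / 5.784 × 10^-25 = 3.24 × 10^10.

3.24 × 10^10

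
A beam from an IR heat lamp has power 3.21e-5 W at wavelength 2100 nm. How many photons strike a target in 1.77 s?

6.01e14 photons

Total energy: E_total = P·t = 3.21e-5 × 1.77 = 5.682e-5 J.
Per-photon energy: E = 9.459e-20 J.
N = E_total / E_photon = 6.01e14.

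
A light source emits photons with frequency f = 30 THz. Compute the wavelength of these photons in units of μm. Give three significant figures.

9.99 μm

First convert: f = 30 THz = 3.0e13 Hz.
Since λ = c/f for a photon, λ = 9.993e-6 m.
Converting to μm: λ = 9.993 μm ≈ 9.99 μm.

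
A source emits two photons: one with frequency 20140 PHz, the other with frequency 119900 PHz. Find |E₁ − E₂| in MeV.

0.413 MeV

Using E = hf: E₁ = 1.3345·10^-14 J, E₂ = 7.9447·10^-14 J.
|ΔE| = |1.3345·10^-14 − 7.9447·10^-14| = 6.61·10^-14 J = 0.413 MeV.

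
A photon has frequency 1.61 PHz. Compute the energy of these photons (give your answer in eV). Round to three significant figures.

6.66 eV

Take h = 6.62607015 × 10^-34 J·s, 1 eV = 1.602176634 × 10^-19 J.
First convert: f = 1.61 PHz = 1.61 × 10^15 Hz.
For a photon E = hf, so E = 1.067 × 10^-18 J.
Converting to eV: E = 6.658 eV ≈ 6.66 eV.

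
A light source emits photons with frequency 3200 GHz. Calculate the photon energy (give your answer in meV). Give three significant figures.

13.2 meV

In SI units: f = 3200 GHz = 3.2 × 10^12 Hz.
The photon relation is E = hf, giving E = 2.120 × 10^-21 J.
Converting to meV: E = 13.23 meV ≈ 13.2 meV.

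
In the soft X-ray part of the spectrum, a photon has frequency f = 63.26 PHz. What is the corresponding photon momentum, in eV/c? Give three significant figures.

Convert to SI: f = 63.26 PHz = 6.326e16 Hz.
The photon relation is p = hf/c, giving p = 1.398e-25 kg·m/s.
Converting to eV/c: p = 261.6 eV/c ≈ 262 eV/c.

262 eV/c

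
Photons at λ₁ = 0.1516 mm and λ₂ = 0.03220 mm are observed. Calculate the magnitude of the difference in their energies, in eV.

Using E = hc/λ: E₁ = 1.3103e-21 J, E₂ = 6.1691e-21 J.
|ΔE| = |1.3103e-21 − 6.1691e-21| = 4.86e-21 J = 0.0303 eV.

0.0303 eV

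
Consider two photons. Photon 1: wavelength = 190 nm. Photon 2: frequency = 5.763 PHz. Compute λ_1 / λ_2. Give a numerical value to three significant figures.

λ_1 = 1.900e-7 m (from wavelength = 190 nm, via λ given directly).
λ_2 = 5.202e-8 m (from frequency = 5.763 PHz, via λ = c/f).
Ratio = 1.900e-7 / 5.202e-8 = 3.65.

3.65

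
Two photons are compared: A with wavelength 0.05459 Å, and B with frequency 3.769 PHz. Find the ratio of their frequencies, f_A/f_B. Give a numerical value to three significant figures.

1.46 × 10^4

f_A = 5.492 × 10^19 Hz (from wavelength = 0.05459 Å, via f = c/λ).
f_B = 3.769 × 10^15 Hz (from frequency = 3.769 PHz, via f given directly).
Ratio = 5.492 × 10^19 / 3.769 × 10^15 = 1.46 × 10^4.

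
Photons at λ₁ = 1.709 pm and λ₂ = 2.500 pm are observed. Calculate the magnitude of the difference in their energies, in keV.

Using E = hc/λ: E₁ = 1.1623 × 10^-13 J, E₂ = 7.9458 × 10^-14 J.
|ΔE| = |1.1623 × 10^-13 − 7.9458 × 10^-14| = 3.68 × 10^-14 J = 230 keV.

230 keV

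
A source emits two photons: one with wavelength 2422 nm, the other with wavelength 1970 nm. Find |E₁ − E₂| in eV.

Using E = hc/λ: E₁ = 8.2017 × 10^-20 J, E₂ = 1.0083 × 10^-19 J.
|ΔE| = |8.2017 × 10^-20 − 1.0083 × 10^-19| = 1.88 × 10^-20 J = 0.117 eV.

0.117 eV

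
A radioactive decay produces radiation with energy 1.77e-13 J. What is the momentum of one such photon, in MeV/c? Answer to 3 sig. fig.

Take c = 2.99792458e8 m/s, 1 eV = 1.602176634e-19 J.
Since p = E/c for a photon, p = 5.904e-22 kg·m/s.
Converting to MeV/c: p = 1.105 MeV/c ≈ 1.10 MeV/c.

1.10 MeV/c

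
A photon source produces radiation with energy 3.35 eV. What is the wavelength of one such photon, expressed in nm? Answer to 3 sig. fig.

First convert: E = 3.35 eV = 5.3673 × 10^-19 J.
Since λ = hc/E for a photon, λ = 3.701 × 10^-7 m.
Converting to nm: λ = 370.1 nm ≈ 370 nm.

370 nm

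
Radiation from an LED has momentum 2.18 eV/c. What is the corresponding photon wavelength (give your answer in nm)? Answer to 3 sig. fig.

Use h = 6.62607015e-34 J·s, c = 2.99792458e8 m/s, 1 eV = 1.602176634e-19 J.
In SI units: p = 2.18 eV/c = 1.1651e-27 kg·m/s.
Since λ = h/p for a photon, λ = 5.687e-7 m.
Converting to nm: λ = 568.7 nm ≈ 569 nm.

569 nm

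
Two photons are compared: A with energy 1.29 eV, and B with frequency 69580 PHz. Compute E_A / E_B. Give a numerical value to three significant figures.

4.48 × 10^-6

E_A = 2.067 × 10^-19 J (from energy = 1.29 eV, via E given directly).
E_B = 4.610 × 10^-14 J (from frequency = 69580 PHz, via E = hf).
Ratio = 2.067 × 10^-19 / 4.610 × 10^-14 = 4.48 × 10^-6.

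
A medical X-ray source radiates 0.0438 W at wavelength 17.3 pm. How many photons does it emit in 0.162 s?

6.18·10^11 photons

Total energy: E_total = P·t = 0.0438 × 0.162 = 0.007096 J.
Per-photon energy: E = 1.148·10^-14 J.
N = E_total / E_photon = 6.18·10^11.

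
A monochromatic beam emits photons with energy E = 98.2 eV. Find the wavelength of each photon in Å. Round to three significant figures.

126 Å

Convert to SI: E = 98.2 eV = 1.5733e-17 J.
Since λ = hc/E for a photon, λ = 1.263e-8 m.
Converting to Å: λ = 126.3 Å ≈ 126 Å.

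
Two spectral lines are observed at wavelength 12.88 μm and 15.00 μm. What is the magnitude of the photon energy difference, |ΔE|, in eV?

0.0136 eV

Using E = hc/λ: E₁ = 1.5423e-20 J, E₂ = 1.3243e-20 J.
|ΔE| = |1.5423e-20 − 1.3243e-20| = 2.18e-21 J = 0.0136 eV.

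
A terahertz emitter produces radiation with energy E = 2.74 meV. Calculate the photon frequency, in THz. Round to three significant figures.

Convert to SI: E = 2.74 meV = 4.3900·10^-22 J.
Apply f = E/h: f = 6.625·10^11 Hz.
Converting to THz: f = 0.6625 THz ≈ 0.663 THz.

0.663 THz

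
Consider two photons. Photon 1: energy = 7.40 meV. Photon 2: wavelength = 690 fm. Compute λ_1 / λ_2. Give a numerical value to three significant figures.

λ_1 = 1.675 × 10^-4 m (from energy = 7.40 meV, via λ = hc/E).
λ_2 = 6.900 × 10^-13 m (from wavelength = 690 fm, via λ given directly).
Ratio = 1.675 × 10^-4 / 6.900 × 10^-13 = 2.43 × 10^8.

2.43 × 10^8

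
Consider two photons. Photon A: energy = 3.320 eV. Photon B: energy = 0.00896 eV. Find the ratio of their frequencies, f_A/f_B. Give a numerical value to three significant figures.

371

f_A = 8.028e14 Hz (from energy = 3.320 eV, via f = E/h).
f_B = 2.167e12 Hz (from energy = 0.00896 eV, via f = E/h).
Ratio = 8.028e14 / 2.167e12 = 371.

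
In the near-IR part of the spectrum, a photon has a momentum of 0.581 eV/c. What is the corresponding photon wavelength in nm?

First convert: p = 0.581 eV/c = 3.1050 × 10^-28 kg·m/s.
Apply λ = h/p: λ = 2.134 × 10^-6 m.
Converting to nm: λ = 2134 nm ≈ 2130 nm.

2130 nm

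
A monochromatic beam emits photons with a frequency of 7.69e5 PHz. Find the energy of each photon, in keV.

(h = 6.62607015e-34 J·s, 1 eV = 1.602176634e-19 J.)
In SI units: f = 7.69e5 PHz = 7.69e20 Hz.
Since E = hf for a photon, E = 5.095e-13 J.
Converting to keV: E = 3180 keV ≈ 3180 keV.

3180 keV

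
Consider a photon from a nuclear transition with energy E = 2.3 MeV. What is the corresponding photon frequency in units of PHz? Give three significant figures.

In SI units: E = 2.3 MeV = 3.6850 × 10^-13 J.
For a photon f = E/h, so f = 5.561 × 10^20 Hz.
Converting to PHz: f = 556100 PHz ≈ 5.56 × 10^5 PHz.

5.56 × 10^5 PHz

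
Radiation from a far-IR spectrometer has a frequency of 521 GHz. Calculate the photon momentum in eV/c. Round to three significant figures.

2.15 × 10^-3 eV/c

Take h = 6.62607015 × 10^-34 J·s, c = 2.99792458 × 10^8 m/s, 1 eV = 1.602176634 × 10^-19 J.
First convert: f = 521 GHz = 5.21 × 10^11 Hz.
For a photon p = hf/c, so p = 1.152 × 10^-30 kg·m/s.
Converting to eV/c: p = 0.002155 eV/c ≈ 2.15 × 10^-3 eV/c.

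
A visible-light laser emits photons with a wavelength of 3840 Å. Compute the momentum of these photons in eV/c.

3.23 eV/c

First convert: λ = 3840 Å = 3.84e-7 m.
Apply p = h/λ: p = 1.726e-27 kg·m/s.
Converting to eV/c: p = 3.229 eV/c ≈ 3.23 eV/c.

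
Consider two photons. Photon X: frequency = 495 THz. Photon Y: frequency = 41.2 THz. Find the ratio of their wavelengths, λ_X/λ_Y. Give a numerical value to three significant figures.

λ_X = 6.056e-7 m (from frequency = 495 THz, via λ = c/f).
λ_Y = 7.277e-6 m (from frequency = 41.2 THz, via λ = c/f).
Ratio = 6.056e-7 / 7.277e-6 = 0.0832.

0.0832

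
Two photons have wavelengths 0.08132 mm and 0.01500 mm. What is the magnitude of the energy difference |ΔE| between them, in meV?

67.4 meV

Using E = hc/λ: E₁ = 2.4428·10^-21 J, E₂ = 1.3243·10^-20 J.
|ΔE| = |2.4428·10^-21 − 1.3243·10^-20| = 1.08·10^-20 J = 67.4 meV.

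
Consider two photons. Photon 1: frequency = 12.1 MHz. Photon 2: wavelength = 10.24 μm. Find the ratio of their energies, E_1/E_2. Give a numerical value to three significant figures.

4.13e-7

E_1 = 8.018e-27 J (from frequency = 12.1 MHz, via E = hf).
E_2 = 1.940e-20 J (from wavelength = 10.24 μm, via E = hc/λ).
Ratio = 8.018e-27 / 1.940e-20 = 4.13e-7.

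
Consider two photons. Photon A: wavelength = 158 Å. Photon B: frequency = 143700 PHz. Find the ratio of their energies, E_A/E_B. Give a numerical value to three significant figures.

1.32e-4

E_A = 1.257e-17 J (from wavelength = 158 Å, via E = hc/λ).
E_B = 9.522e-14 J (from frequency = 143700 PHz, via E = hf).
Ratio = 1.257e-17 / 9.522e-14 = 1.32e-4.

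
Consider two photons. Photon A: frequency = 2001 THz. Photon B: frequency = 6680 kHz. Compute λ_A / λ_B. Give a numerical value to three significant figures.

3.34e-9

λ_A = 1.498e-7 m (from frequency = 2001 THz, via λ = c/f).
λ_B = 44.88 m (from frequency = 6680 kHz, via λ = c/f).
Ratio = 1.498e-7 / 44.88 = 3.34e-9.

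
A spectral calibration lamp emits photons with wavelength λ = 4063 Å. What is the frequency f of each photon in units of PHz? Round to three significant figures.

0.738 PHz

(c = 2.99792458 × 10^8 m/s.)
First convert: λ = 4063 Å = 4.063 × 10^-7 m.
The photon relation is f = c/λ, giving f = 7.379 × 10^14 Hz.
Converting to PHz: f = 0.7379 PHz ≈ 0.738 PHz.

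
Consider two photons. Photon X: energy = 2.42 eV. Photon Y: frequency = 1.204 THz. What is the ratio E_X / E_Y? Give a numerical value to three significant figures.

E_X = 3.877e-19 J (from energy = 2.42 eV, via E given directly).
E_Y = 7.978e-22 J (from frequency = 1.204 THz, via E = hf).
Ratio = 3.877e-19 / 7.978e-22 = 486.

486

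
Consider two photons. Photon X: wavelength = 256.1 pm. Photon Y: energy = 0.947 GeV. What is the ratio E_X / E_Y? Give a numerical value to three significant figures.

E_X = 7.757·10^-16 J (from wavelength = 256.1 pm, via E = hc/λ).
E_Y = 1.517·10^-10 J (from energy = 0.947 GeV, via E given directly).
Ratio = 7.757·10^-16 / 1.517·10^-10 = 5.11·10^-6.

5.11·10^-6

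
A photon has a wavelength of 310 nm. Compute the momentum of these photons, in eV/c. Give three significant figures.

4.00 eV/c

Use h = 6.62607015·10^-34 J·s, c = 2.99792458·10^8 m/s, 1 eV = 1.602176634·10^-19 J.
In SI units: λ = 310 nm = 3.1·10^-7 m.
Apply p = h/λ: p = 2.137·10^-27 kg·m/s.
Converting to eV/c: p = 3.999 eV/c ≈ 4.00 eV/c.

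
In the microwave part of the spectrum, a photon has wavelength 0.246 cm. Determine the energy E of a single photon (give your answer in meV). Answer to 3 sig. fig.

(h = 6.62607015e-34 J·s, c = 2.99792458e8 m/s, 1 eV = 1.602176634e-19 J.)
First convert: λ = 0.246 cm = 0.00246 m.
Apply E = hc/λ: E = 8.075e-23 J.
Converting to meV: E = 0.5040 meV ≈ 0.504 meV.

0.504 meV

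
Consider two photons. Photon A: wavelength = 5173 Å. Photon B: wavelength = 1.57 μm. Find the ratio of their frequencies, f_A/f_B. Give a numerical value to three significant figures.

3.03

f_A = 5.795·10^14 Hz (from wavelength = 5173 Å, via f = c/λ).
f_B = 1.910·10^14 Hz (from wavelength = 1.57 μm, via f = c/λ).
Ratio = 5.795·10^14 / 1.910·10^14 = 3.03.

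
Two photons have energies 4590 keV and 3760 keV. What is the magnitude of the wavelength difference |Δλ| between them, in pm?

0.0596 pm

Using λ = hc/E: λ₁ = 2.701 × 10^-13 m, λ₂ = 3.297 × 10^-13 m.
|Δλ| = |2.701 × 10^-13 − 3.297 × 10^-13| = 5.96 × 10^-14 m = 0.0596 pm.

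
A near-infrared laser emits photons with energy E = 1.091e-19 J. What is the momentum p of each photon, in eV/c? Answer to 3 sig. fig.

The photon relation is p = E/c, giving p = 3.639e-28 kg·m/s.
Converting to eV/c: p = 0.6809 eV/c ≈ 0.681 eV/c.

0.681 eV/c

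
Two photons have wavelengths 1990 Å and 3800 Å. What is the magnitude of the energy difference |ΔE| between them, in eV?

Using E = hc/λ: E₁ = 9.982e-19 J, E₂ = 5.227e-19 J.
|ΔE| = |9.982e-19 − 5.227e-19| = 4.75e-19 J = 2.97 eV.

2.97 eV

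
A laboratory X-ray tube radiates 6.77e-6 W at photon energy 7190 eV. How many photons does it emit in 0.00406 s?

Total energy: E_total = P·t = 6.77e-6 × 0.00406 = 2.749e-8 J.
Per-photon energy: E = 1.152e-15 J.
N = E_total / E_photon = 2.39e7.

2.39e7 photons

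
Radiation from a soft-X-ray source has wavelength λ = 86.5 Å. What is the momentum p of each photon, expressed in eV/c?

143 eV/c

Take h = 6.62607015e-34 J·s, c = 2.99792458e8 m/s, 1 eV = 1.602176634e-19 J.
First convert: λ = 86.5 Å = 8.65e-9 m.
The photon relation is p = h/λ, giving p = 7.660e-26 kg·m/s.
Converting to eV/c: p = 143.3 eV/c ≈ 143 eV/c.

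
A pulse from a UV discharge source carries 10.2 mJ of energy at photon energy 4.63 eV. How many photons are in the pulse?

1.38 × 10^16 photons

Per-photon energy: E = 7.418 × 10^-19 J (from energy = 4.63 eV).
N = E_total / E_photon = 0.0102 J / 7.418 × 10^-19 J = 1.38 × 10^16.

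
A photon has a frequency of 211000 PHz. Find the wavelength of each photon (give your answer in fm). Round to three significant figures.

1420 fm

(c = 2.99792458·10^8 m/s.)
In SI units: f = 211000 PHz = 2.110·10^20 Hz.
The photon relation is λ = c/f, giving λ = 1.421·10^-12 m.
Converting to fm: λ = 1421 fm ≈ 1420 fm.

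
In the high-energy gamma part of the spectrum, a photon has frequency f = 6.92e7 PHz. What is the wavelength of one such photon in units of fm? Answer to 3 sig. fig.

4.33 fm

Take c = 2.99792458e8 m/s.
First convert: f = 6.92e7 PHz = 6.92e22 Hz.
Apply λ = c/f: λ = 4.332e-15 m.
Converting to fm: λ = 4.332 fm ≈ 4.33 fm.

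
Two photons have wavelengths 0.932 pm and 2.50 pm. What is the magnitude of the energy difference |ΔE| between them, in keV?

834 keV

Using E = hc/λ: E₁ = 2.131 × 10^-13 J, E₂ = 7.946 × 10^-14 J.
|ΔE| = |2.131 × 10^-13 − 7.946 × 10^-14| = 1.34 × 10^-13 J = 834 keV.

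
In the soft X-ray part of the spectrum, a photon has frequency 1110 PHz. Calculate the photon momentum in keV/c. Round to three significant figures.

4.59 keV/c

First convert: f = 1110 PHz = 1.11 × 10^18 Hz.
Apply p = hf/c: p = 2.453 × 10^-24 kg·m/s.
Converting to keV/c: p = 4.591 keV/c ≈ 4.59 keV/c.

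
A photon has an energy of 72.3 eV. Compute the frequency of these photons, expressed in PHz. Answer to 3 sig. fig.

17.5 PHz

In SI units: E = 72.3 eV = 1.1584e-17 J.
For a photon f = E/h, so f = 1.748e16 Hz.
Converting to PHz: f = 17.48 PHz ≈ 17.5 PHz.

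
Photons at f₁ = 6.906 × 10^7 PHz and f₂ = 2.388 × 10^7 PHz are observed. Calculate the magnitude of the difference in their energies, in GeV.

Using E = hf: E₁ = 4.5760 × 10^-11 J, E₂ = 1.5823 × 10^-11 J.
|ΔE| = |4.5760 × 10^-11 − 1.5823 × 10^-11| = 2.99 × 10^-11 J = 0.187 GeV.

0.187 GeV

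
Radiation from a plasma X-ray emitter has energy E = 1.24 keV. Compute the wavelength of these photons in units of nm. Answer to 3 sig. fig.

1.00 nm

(h = 6.62607015e-34 J·s, c = 2.99792458e8 m/s, 1 eV = 1.602176634e-19 J.)
In SI units: E = 1.24 keV = 1.9867e-16 J.
Apply λ = hc/E: λ = 9.999e-10 m.
Converting to nm: λ = 0.9999 nm ≈ 1.00 nm.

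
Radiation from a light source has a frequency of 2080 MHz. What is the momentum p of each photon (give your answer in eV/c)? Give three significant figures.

8.60 × 10^-6 eV/c

Convert to SI: f = 2080 MHz = 2.08 × 10^9 Hz.
Since p = hf/c for a photon, p = 4.597 × 10^-33 kg·m/s.
Converting to eV/c: p = 8.602 × 10^-6 eV/c ≈ 8.60 × 10^-6 eV/c.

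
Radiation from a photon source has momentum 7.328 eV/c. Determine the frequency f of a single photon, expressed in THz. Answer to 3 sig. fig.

Use h = 6.62607015e-34 J·s, c = 2.99792458e8 m/s, 1 eV = 1.602176634e-19 J.
In SI units: p = 7.328 eV/c = 3.9163e-27 kg·m/s.
Apply f = pc/h: f = 1.772e15 Hz.
Converting to THz: f = 1772 THz ≈ 1770 THz.

1770 THz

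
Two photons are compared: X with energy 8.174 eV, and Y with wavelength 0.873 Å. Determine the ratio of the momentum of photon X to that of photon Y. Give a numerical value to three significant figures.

p_X = 4.368e-27 kg·m/s (from energy = 8.174 eV, via p = E/c).
p_Y = 7.590e-24 kg·m/s (from wavelength = 0.873 Å, via p = h/λ).
Ratio = 4.368e-27 / 7.590e-24 = 5.76e-4.

5.76e-4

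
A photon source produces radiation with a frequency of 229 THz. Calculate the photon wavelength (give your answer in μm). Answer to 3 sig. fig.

(c = 2.99792458e8 m/s.)
In SI units: f = 229 THz = 2.29e14 Hz.
Since λ = c/f for a photon, λ = 1.309e-6 m.
Converting to μm: λ = 1.309 μm ≈ 1.31 μm.

1.31 μm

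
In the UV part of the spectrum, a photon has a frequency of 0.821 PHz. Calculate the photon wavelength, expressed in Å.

3650 Å

In SI units: f = 0.821 PHz = 8.21e14 Hz.
The photon relation is λ = c/f, giving λ = 3.652e-7 m.
Converting to Å: λ = 3652 Å ≈ 3650 Å.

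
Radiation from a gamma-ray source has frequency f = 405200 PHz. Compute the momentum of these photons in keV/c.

(h = 6.62607015e-34 J·s, c = 2.99792458e8 m/s, 1 eV = 1.602176634e-19 J.)
First convert: f = 405200 PHz = 4.052e20 Hz.
Since p = hf/c for a photon, p = 8.956e-22 kg·m/s.
Converting to keV/c: p = 1676 keV/c ≈ 1680 keV/c.

1680 keV/c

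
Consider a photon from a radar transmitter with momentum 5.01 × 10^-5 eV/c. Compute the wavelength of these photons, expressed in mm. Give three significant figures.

Take h = 6.62607015 × 10^-34 J·s, c = 2.99792458 × 10^8 m/s, 1 eV = 1.602176634 × 10^-19 J.
In SI units: p = 5.01 × 10^-5 eV/c = 2.6775 × 10^-32 kg·m/s.
Apply λ = h/p: λ = 0.02475 m.
Converting to mm: λ = 24.75 mm ≈ 24.7 mm.

24.7 mm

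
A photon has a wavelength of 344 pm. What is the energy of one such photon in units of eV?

3600 eV

Convert to SI: λ = 344 pm = 3.44 × 10^-10 m.
The photon relation is E = hc/λ, giving E = 5.775 × 10^-16 J.
Converting to eV: E = 3604 eV ≈ 3600 eV.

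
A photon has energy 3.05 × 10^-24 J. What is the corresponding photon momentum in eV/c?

1.90 × 10^-5 eV/c

(c = 2.99792458 × 10^8 m/s, 1 eV = 1.602176634 × 10^-19 J.)
For a photon p = E/c, so p = 1.017 × 10^-32 kg·m/s.
Converting to eV/c: p = 1.904 × 10^-5 eV/c ≈ 1.90 × 10^-5 eV/c.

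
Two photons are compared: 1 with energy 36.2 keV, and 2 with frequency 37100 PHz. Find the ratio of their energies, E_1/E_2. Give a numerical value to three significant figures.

E_1 = 5.800e-15 J (from energy = 36.2 keV, via E given directly).
E_2 = 2.458e-14 J (from frequency = 37100 PHz, via E = hf).
Ratio = 5.800e-15 / 2.458e-14 = 0.236.

0.236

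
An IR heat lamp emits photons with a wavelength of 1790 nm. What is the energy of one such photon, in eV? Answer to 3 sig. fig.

(h = 6.62607015 × 10^-34 J·s, c = 2.99792458 × 10^8 m/s, 1 eV = 1.602176634 × 10^-19 J.)
In SI units: λ = 1790 nm = 1.79 × 10^-6 m.
Apply E = hc/λ: E = 1.110 × 10^-19 J.
Converting to eV: E = 0.6926 eV ≈ 0.693 eV.

0.693 eV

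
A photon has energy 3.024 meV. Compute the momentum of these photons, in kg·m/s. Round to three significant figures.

In SI units: E = 3.024 meV = 4.8450 × 10^-22 J.
Since p = E/c for a photon, p = 1.616 × 10^-30 kg·m/s.
So p ≈ 1.62 × 10^-30 kg·m/s.

1.62 × 10^-30 kg·m/s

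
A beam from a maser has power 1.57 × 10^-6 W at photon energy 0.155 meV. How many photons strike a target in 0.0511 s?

3.23 × 10^15 photons

Total energy: E_total = P·t = 1.57 × 10^-6 × 0.0511 = 8.023 × 10^-8 J.
Per-photon energy: E = 2.483 × 10^-23 J.
N = E_total / E_photon = 3.23 × 10^15.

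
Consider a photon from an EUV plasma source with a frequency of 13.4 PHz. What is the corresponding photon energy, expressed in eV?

Use h = 6.62607015 × 10^-34 J·s, 1 eV = 1.602176634 × 10^-19 J.
First convert: f = 13.4 PHz = 1.34 × 10^16 Hz.
Since E = hf for a photon, E = 8.879 × 10^-18 J.
Converting to eV: E = 55.42 eV ≈ 55.4 eV.

55.4 eV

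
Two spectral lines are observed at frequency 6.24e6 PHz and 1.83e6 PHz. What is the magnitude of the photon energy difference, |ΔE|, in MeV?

Using E = hf: E₁ = 4.135e-12 J, E₂ = 1.213e-12 J.
|ΔE| = |4.135e-12 − 1.213e-12| = 2.92e-12 J = 18.2 MeV.

18.2 MeV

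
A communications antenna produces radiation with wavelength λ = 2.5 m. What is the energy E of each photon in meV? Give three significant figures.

The photon relation is E = hc/λ, giving E = 7.946 × 10^-26 J.
Converting to meV: E = 4.959 × 10^-4 meV ≈ 4.96 × 10^-4 meV.

4.96 × 10^-4 meV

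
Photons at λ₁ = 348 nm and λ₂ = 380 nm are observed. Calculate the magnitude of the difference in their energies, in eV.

0.300 eV

Using E = hc/λ: E₁ = 5.708·10^-19 J, E₂ = 5.227·10^-19 J.
|ΔE| = |5.708·10^-19 − 5.227·10^-19| = 4.81·10^-20 J = 0.300 eV.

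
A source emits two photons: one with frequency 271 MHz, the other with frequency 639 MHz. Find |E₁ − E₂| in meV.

Using E = hf: E₁ = 1.796·10^-25 J, E₂ = 4.234·10^-25 J.
|ΔE| = |1.796·10^-25 − 4.234·10^-25| = 2.44·10^-25 J = 1.52·10^-3 meV.

1.52·10^-3 meV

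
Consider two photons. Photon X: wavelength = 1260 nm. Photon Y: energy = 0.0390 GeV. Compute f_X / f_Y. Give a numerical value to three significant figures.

f_X = 2.379e14 Hz (from wavelength = 1260 nm, via f = c/λ).
f_Y = 9.430e21 Hz (from energy = 0.0390 GeV, via f = E/h).
Ratio = 2.379e14 / 9.430e21 = 2.52e-8.

2.52e-8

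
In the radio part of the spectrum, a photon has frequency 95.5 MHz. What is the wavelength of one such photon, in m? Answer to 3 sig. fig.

3.14 m

In SI units: f = 95.5 MHz = 9.55e7 Hz.
Apply λ = c/f: λ = 3.139 m.
So λ ≈ 3.14 m.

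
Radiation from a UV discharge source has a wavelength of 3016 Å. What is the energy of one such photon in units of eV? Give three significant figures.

In SI units: λ = 3016 Å = 3.016·10^-7 m.
The photon relation is E = hc/λ, giving E = 6.586·10^-19 J.
Converting to eV: E = 4.111 eV ≈ 4.11 eV.

4.11 eV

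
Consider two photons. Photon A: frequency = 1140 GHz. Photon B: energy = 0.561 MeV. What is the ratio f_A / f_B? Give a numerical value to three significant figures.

f_A = 1.140 × 10^12 Hz (from frequency = 1140 GHz, via f given directly).
f_B = 1.356 × 10^20 Hz (from energy = 0.561 MeV, via f = E/h).
Ratio = 1.140 × 10^12 / 1.356 × 10^20 = 8.40 × 10^-9.

8.40 × 10^-9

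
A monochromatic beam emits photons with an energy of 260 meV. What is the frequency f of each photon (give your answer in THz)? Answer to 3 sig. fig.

62.9 THz

Convert to SI: E = 260 meV = 4.1657 × 10^-20 J.
Since f = E/h for a photon, f = 6.287 × 10^13 Hz.
Converting to THz: f = 62.87 THz ≈ 62.9 THz.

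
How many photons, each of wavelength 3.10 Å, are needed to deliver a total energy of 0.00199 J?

Per-photon energy: E = 6.408e-16 J (from wavelength = 3.10 Å).
N = E_total / E_photon = 0.00199 J / 6.408e-16 J = 3.11e12.

3.11e12 photons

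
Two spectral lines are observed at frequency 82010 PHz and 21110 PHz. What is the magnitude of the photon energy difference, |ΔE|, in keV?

252 keV

Using E = hf: E₁ = 5.4340 × 10^-14 J, E₂ = 1.3988 × 10^-14 J.
|ΔE| = |5.4340 × 10^-14 − 1.3988 × 10^-14| = 4.04 × 10^-14 J = 252 keV.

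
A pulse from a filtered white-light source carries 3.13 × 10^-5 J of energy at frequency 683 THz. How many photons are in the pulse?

6.92 × 10^13 photons

Per-photon energy: E = 4.526 × 10^-19 J (from frequency = 683 THz).
N = E_total / E_photon = 3.13 × 10^-5 J / 4.526 × 10^-19 J = 6.92 × 10^13.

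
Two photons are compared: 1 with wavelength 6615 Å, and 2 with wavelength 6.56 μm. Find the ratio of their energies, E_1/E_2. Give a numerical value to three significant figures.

9.92

E_1 = 3.003e-19 J (from wavelength = 6615 Å, via E = hc/λ).
E_2 = 3.028e-20 J (from wavelength = 6.56 μm, via E = hc/λ).
Ratio = 3.003e-19 / 3.028e-20 = 9.92.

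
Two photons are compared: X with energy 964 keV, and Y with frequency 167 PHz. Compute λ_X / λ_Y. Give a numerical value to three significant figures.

7.16e-4

λ_X = 1.286e-12 m (from energy = 964 keV, via λ = hc/E).
λ_Y = 1.795e-9 m (from frequency = 167 PHz, via λ = c/f).
Ratio = 1.286e-12 / 1.795e-9 = 7.16e-4.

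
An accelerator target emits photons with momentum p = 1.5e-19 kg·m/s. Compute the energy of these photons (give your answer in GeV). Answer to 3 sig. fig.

0.281 GeV

The photon relation is E = pc, giving E = 4.497e-11 J.
Converting to GeV: E = 0.2807 GeV ≈ 0.281 GeV.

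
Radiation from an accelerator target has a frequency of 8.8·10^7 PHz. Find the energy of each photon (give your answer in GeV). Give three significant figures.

0.364 GeV

(h = 6.62607015·10^-34 J·s, 1 eV = 1.602176634·10^-19 J.)
Convert to SI: f = 8.8·10^7 PHz = 8.8·10^22 Hz.
For a photon E = hf, so E = 5.831·10^-11 J.
Converting to GeV: E = 0.3639 GeV ≈ 0.364 GeV.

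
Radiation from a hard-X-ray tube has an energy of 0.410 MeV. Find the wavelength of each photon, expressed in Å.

0.0302 Å

First convert: E = 0.410 MeV = 6.5689 × 10^-14 J.
Since λ = hc/E for a photon, λ = 3.024 × 10^-12 m.
Converting to Å: λ = 0.03024 Å ≈ 0.0302 Å.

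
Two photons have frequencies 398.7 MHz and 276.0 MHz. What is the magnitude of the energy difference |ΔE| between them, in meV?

5.07e-4 meV

Using E = hf: E₁ = 2.6418e-25 J, E₂ = 1.8288e-25 J.
|ΔE| = |2.6418e-25 − 1.8288e-25| = 8.13e-26 J = 5.07e-4 meV.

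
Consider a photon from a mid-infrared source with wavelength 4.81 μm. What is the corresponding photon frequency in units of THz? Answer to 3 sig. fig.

62.3 THz

(c = 2.99792458e8 m/s.)
First convert: λ = 4.81 μm = 4.81e-6 m.
Since f = c/λ for a photon, f = 6.233e13 Hz.
Converting to THz: f = 62.33 THz ≈ 62.3 THz.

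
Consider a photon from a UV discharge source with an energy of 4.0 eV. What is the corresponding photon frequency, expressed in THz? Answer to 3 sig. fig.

(h = 6.62607015 × 10^-34 J·s, 1 eV = 1.602176634 × 10^-19 J.)
First convert: E = 4.0 eV = 6.4087 × 10^-19 J.
Since f = E/h for a photon, f = 9.672 × 10^14 Hz.
Converting to THz: f = 967.2 THz ≈ 967 THz.

967 THz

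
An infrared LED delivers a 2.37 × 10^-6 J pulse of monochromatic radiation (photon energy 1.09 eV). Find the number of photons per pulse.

1.36 × 10^13 photons

Per-photon energy: E = 1.746 × 10^-19 J (from energy = 1.09 eV).
N = E_total / E_photon = 2.37 × 10^-6 J / 1.746 × 10^-19 J = 1.36 × 10^13.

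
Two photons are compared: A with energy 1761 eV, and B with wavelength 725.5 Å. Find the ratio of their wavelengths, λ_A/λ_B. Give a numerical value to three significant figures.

9.70e-3

λ_A = 7.041e-10 m (from energy = 1761 eV, via λ = hc/E).
λ_B = 7.255e-8 m (from wavelength = 725.5 Å, via λ given directly).
Ratio = 7.041e-10 / 7.255e-8 = 9.70e-3.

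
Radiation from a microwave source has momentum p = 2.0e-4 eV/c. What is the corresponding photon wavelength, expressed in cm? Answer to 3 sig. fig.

Use h = 6.62607015e-34 J·s, c = 2.99792458e8 m/s, 1 eV = 1.602176634e-19 J.
Convert to SI: p = 2.0e-4 eV/c = 1.0689e-31 kg·m/s.
Since λ = h/p for a photon, λ = 0.006199 m.
Converting to cm: λ = 0.6199 cm ≈ 0.620 cm.

0.620 cm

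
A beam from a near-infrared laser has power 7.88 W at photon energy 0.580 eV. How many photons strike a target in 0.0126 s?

1.07 × 10^18 photons

Total energy: E_total = P·t = 7.88 × 0.0126 = 0.09929 J.
Per-photon energy: E = 9.293 × 10^-20 J.
N = E_total / E_photon = 1.07 × 10^18.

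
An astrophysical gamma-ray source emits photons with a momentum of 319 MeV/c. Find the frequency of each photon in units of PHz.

Convert to SI: p = 319 MeV/c = 1.7048e-19 kg·m/s.
Apply f = pc/h: f = 7.713e22 Hz.
Converting to PHz: f = 7.713e7 PHz ≈ 7.71e7 PHz.

7.71e7 PHz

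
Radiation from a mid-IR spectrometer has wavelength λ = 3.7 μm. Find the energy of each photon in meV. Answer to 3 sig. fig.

Take h = 6.62607015e-34 J·s, c = 2.99792458e8 m/s, 1 eV = 1.602176634e-19 J.
In SI units: λ = 3.7 μm = 3.7e-6 m.
The photon relation is E = hc/λ, giving E = 5.369e-20 J.
Converting to meV: E = 335.1 meV ≈ 335 meV.

335 meV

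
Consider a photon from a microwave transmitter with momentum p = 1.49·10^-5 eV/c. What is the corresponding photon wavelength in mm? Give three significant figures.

83.2 mm

First convert: p = 1.49·10^-5 eV/c = 7.9630·10^-33 kg·m/s.
The photon relation is λ = h/p, giving λ = 0.08321 m.
Converting to mm: λ = 83.21 mm ≈ 83.2 mm.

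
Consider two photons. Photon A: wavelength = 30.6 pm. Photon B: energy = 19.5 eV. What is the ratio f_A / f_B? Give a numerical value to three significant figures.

f_A = 9.797 × 10^18 Hz (from wavelength = 30.6 pm, via f = c/λ).
f_B = 4.715 × 10^15 Hz (from energy = 19.5 eV, via f = E/h).
Ratio = 9.797 × 10^18 / 4.715 × 10^15 = 2080.

2080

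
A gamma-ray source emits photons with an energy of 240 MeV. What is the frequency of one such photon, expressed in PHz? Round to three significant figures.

In SI units: E = 240 MeV = 3.8452·10^-11 J.
Since f = E/h for a photon, f = 5.803·10^22 Hz.
Converting to PHz: f = 5.803·10^7 PHz ≈ 5.80·10^7 PHz.

5.80·10^7 PHz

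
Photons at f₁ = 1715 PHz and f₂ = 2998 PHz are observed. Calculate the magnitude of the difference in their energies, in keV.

Using E = hf: E₁ = 1.1364·10^-15 J, E₂ = 1.9865·10^-15 J.
|ΔE| = |1.1364·10^-15 − 1.9865·10^-15| = 8.50·10^-16 J = 5.31 keV.

5.31 keV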